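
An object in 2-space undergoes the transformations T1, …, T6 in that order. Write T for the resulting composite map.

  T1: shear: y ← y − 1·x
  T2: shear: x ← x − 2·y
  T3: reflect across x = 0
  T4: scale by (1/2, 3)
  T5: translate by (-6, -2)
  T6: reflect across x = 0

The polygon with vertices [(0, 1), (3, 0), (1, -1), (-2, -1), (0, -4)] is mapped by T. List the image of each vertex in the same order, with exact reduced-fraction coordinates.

T1 shear: y ← y − 1·x: (0, 1) → (0, 1); (3, 0) → (3, -3); (1, -1) → (1, -2); (-2, -1) → (-2, 1); (0, -4) → (0, -4)
T2 shear: x ← x − 2·y: (0, 1) → (-2, 1); (3, -3) → (9, -3); (1, -2) → (5, -2); (-2, 1) → (-4, 1); (0, -4) → (8, -4)
T3 reflect across x = 0: (-2, 1) → (2, 1); (9, -3) → (-9, -3); (5, -2) → (-5, -2); (-4, 1) → (4, 1); (8, -4) → (-8, -4)
T4 scale by (1/2, 3): (2, 1) → (1, 3); (-9, -3) → (-9/2, -9); (-5, -2) → (-5/2, -6); (4, 1) → (2, 3); (-8, -4) → (-4, -12)
T5 translate by (-6, -2): (1, 3) → (-5, 1); (-9/2, -9) → (-21/2, -11); (-5/2, -6) → (-17/2, -8); (2, 3) → (-4, 1); (-4, -12) → (-10, -14)
T6 reflect across x = 0: (-5, 1) → (5, 1); (-21/2, -11) → (21/2, -11); (-17/2, -8) → (17/2, -8); (-4, 1) → (4, 1); (-10, -14) → (10, -14)

image vertices: (5, 1), (21/2, -11), (17/2, -8), (4, 1), (10, -14)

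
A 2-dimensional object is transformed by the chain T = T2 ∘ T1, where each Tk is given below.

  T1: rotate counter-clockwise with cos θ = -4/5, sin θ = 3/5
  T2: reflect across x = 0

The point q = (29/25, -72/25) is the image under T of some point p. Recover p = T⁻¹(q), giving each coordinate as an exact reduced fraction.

p = (-4/5, 3)

T1 = [-4/5 -3/5 0; 3/5 -4/5 0; 0 0 1]
T2·T1 = [4/5 3/5 0; 3/5 -4/5 0; 0 0 1]
det M = -1; M⁻¹ = [4/5 3/5 0; 3/5 -4/5 0; 0 0 1]
M⁻¹ · (29/25, -72/25)ᵀ = (-4/5, 3)ᵀ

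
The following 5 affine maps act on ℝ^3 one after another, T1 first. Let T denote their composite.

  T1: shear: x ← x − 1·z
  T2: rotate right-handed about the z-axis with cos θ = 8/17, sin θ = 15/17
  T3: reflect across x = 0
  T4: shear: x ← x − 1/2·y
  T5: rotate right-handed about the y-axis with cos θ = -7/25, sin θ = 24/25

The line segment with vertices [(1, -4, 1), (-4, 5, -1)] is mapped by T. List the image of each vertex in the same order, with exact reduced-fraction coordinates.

T1 shear: x ← x − 1·z: (1, -4, 1) → (0, -4, 1); (-4, 5, -1) → (-3, 5, -1)
T2 rotate right-handed about the z-axis with cos θ = 8/17, sin θ = 15/17: (0, -4, 1) → (60/17, -32/17, 1); (-3, 5, -1) → (-99/17, -5/17, -1)
T3 reflect across x = 0: (60/17, -32/17, 1) → (-60/17, -32/17, 1); (-99/17, -5/17, -1) → (99/17, -5/17, -1)
T4 shear: x ← x − 1/2·y: (-60/17, -32/17, 1) → (-44/17, -32/17, 1); (99/17, -5/17, -1) → (203/34, -5/17, -1)
T5 rotate right-handed about the y-axis with cos θ = -7/25, sin θ = 24/25: (-44/17, -32/17, 1) → (716/425, -32/17, 937/425); (203/34, -5/17, -1) → (-2237/850, -5/17, -2317/425)

image vertices: (716/425, -32/17, 937/425), (-2237/850, -5/17, -2317/425)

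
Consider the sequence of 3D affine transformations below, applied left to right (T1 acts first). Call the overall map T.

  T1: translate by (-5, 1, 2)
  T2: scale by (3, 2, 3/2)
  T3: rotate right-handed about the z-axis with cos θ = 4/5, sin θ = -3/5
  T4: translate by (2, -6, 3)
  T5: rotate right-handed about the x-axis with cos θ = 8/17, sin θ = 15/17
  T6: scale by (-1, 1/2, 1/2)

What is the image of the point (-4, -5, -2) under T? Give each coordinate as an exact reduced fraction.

T(p) = (122/5, -73/170, 81/34)

T1 translate by (-5, 1, 2): (-4, -5, -2) → (-9, -4, 0)
T2 scale by (3, 2, 3/2): (-9, -4, 0) → (-27, -8, 0)
T3 rotate right-handed about the z-axis with cos θ = 4/5, sin θ = -3/5: (-27, -8, 0) → (-132/5, 49/5, 0)
T4 translate by (2, -6, 3): (-132/5, 49/5, 0) → (-122/5, 19/5, 3)
T5 rotate right-handed about the x-axis with cos θ = 8/17, sin θ = 15/17: (-122/5, 19/5, 3) → (-122/5, -73/85, 81/17)
T6 scale by (-1, 1/2, 1/2): (-122/5, -73/85, 81/17) → (122/5, -73/170, 81/34)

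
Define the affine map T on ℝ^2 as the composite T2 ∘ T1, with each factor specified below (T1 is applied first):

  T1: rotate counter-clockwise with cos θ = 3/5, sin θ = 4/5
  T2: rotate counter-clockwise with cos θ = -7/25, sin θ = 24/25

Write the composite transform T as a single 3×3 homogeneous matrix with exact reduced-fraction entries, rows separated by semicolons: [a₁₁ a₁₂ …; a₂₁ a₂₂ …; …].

T1 = [3/5 -4/5 0; 4/5 3/5 0; 0 0 1]
T2·T1 = [-117/125 -44/125 0; 44/125 -117/125 0; 0 0 1]

T = [-117/125 -44/125 0; 44/125 -117/125 0; 0 0 1]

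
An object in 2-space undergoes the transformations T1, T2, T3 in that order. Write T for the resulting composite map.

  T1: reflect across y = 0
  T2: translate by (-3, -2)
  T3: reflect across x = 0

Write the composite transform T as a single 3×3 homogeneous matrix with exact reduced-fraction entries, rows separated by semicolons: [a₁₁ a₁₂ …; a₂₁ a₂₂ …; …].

T = [-1 0 3; 0 -1 -2; 0 0 1]

T1 = [1 0 0; 0 -1 0; 0 0 1]
T2·T1 = [1 0 -3; 0 -1 -2; 0 0 1]
T3·…·T1 = [-1 0 3; 0 -1 -2; 0 0 1]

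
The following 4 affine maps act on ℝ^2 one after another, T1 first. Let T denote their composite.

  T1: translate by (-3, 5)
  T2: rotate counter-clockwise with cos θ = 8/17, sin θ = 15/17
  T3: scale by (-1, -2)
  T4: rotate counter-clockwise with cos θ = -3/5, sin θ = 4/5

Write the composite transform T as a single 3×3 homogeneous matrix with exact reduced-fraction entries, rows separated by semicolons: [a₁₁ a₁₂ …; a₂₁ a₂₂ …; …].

T = [144/85 19/85 -337/85; 58/85 108/85 366/85; 0 0 1]

T1 = [1 0 -3; 0 1 5; 0 0 1]
T2·T1 = [8/17 -15/17 -99/17; 15/17 8/17 -5/17; 0 0 1]
T3·…·T1 = [-8/17 15/17 99/17; -30/17 -16/17 10/17; 0 0 1]
T4·…·T1 = [144/85 19/85 -337/85; 58/85 108/85 366/85; 0 0 1]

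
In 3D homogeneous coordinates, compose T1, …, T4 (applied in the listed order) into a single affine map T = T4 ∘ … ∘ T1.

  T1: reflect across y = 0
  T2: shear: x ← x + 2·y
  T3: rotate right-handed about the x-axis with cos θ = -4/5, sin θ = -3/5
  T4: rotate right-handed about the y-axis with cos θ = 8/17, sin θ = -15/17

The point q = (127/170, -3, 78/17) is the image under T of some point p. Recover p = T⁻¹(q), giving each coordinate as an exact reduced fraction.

p = (7/5, -3/2, -3)

T1 = [1 0 0 0; 0 -1 0 0; 0 0 1 0; 0 0 0 1]
T2·T1 = [1 -2 0 0; 0 -1 0 0; 0 0 1 0; 0 0 0 1]
T3·…·T1 = [1 -2 0 0; 0 4/5 3/5 0; 0 3/5 -4/5 0; 0 0 0 1]
T4·…·T1 = [8/17 -25/17 12/17 0; 0 4/5 3/5 0; 15/17 -126/85 -32/85 0; 0 0 0 1]
det M = -1; M⁻¹ = [-10/17 8/5 123/85 0; -9/17 4/5 24/85 0; 12/17 3/5 -32/85 0; 0 0 0 1]
M⁻¹ · (127/170, -3, 78/17)ᵀ = (7/5, -3/2, -3)ᵀ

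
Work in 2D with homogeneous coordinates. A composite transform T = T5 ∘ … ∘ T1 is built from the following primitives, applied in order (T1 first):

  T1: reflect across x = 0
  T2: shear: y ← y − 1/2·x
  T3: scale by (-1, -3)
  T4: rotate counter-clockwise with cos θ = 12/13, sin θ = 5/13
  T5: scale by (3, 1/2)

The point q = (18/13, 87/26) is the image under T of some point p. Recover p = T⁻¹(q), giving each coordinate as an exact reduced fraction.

p = (3, -7/2)

T1 = [-1 0 0; 0 1 0; 0 0 1]
T2·T1 = [-1 0 0; 1/2 1 0; 0 0 1]
T3·…·T1 = [1 0 0; -3/2 -3 0; 0 0 1]
T4·…·T1 = [3/2 15/13 0; -1 -36/13 0; 0 0 1]
T5·…·T1 = [9/2 45/13 0; -1/2 -18/13 0; 0 0 1]
det M = -9/2; M⁻¹ = [4/13 10/13 0; -1/9 -1 0; 0 0 1]
M⁻¹ · (18/13, 87/26)ᵀ = (3, -7/2)ᵀ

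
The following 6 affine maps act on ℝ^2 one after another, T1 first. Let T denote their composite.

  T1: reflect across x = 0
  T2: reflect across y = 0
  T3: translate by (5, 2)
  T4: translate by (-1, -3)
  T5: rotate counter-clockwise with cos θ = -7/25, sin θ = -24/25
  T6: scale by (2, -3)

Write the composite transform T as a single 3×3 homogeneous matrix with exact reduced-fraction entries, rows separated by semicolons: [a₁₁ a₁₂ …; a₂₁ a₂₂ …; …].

T = [14/25 -48/25 -104/25; -72/25 -21/25 267/25; 0 0 1]

T1 = [-1 0 0; 0 1 0; 0 0 1]
T2·T1 = [-1 0 0; 0 -1 0; 0 0 1]
T3·…·T1 = [-1 0 5; 0 -1 2; 0 0 1]
T4·…·T1 = [-1 0 4; 0 -1 -1; 0 0 1]
T5·…·T1 = [7/25 -24/25 -52/25; 24/25 7/25 -89/25; 0 0 1]
T6·…·T1 = [14/25 -48/25 -104/25; -72/25 -21/25 267/25; 0 0 1]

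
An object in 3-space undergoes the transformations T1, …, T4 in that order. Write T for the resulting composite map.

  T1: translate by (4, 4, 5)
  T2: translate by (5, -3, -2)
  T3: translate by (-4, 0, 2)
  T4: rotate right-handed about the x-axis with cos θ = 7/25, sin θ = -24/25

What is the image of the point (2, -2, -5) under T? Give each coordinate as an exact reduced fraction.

T1 translate by (4, 4, 5): (2, -2, -5) → (6, 2, 0)
T2 translate by (5, -3, -2): (6, 2, 0) → (11, -1, -2)
T3 translate by (-4, 0, 2): (11, -1, -2) → (7, -1, 0)
T4 rotate right-handed about the x-axis with cos θ = 7/25, sin θ = -24/25: (7, -1, 0) → (7, -7/25, 24/25)

T(p) = (7, -7/25, 24/25)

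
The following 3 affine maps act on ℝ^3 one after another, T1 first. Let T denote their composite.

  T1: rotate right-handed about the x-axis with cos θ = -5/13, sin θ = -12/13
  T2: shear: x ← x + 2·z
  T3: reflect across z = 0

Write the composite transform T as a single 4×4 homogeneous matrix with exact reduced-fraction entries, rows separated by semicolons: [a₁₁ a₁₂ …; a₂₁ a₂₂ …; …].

T1 = [1 0 0 0; 0 -5/13 12/13 0; 0 -12/13 -5/13 0; 0 0 0 1]
T2·T1 = [1 -24/13 -10/13 0; 0 -5/13 12/13 0; 0 -12/13 -5/13 0; 0 0 0 1]
T3·…·T1 = [1 -24/13 -10/13 0; 0 -5/13 12/13 0; 0 12/13 5/13 0; 0 0 0 1]

T = [1 -24/13 -10/13 0; 0 -5/13 12/13 0; 0 12/13 5/13 0; 0 0 0 1]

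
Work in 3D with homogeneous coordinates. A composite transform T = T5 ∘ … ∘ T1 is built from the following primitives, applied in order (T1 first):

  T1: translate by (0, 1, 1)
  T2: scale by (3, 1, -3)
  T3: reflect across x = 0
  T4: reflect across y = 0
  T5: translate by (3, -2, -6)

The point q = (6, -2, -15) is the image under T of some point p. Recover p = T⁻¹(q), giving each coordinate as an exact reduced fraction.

T1 = [1 0 0 0; 0 1 0 1; 0 0 1 1; 0 0 0 1]
T2·T1 = [3 0 0 0; 0 1 0 1; 0 0 -3 -3; 0 0 0 1]
T3·…·T1 = [-3 0 0 0; 0 1 0 1; 0 0 -3 -3; 0 0 0 1]
T4·…·T1 = [-3 0 0 0; 0 -1 0 -1; 0 0 -3 -3; 0 0 0 1]
T5·…·T1 = [-3 0 0 3; 0 -1 0 -3; 0 0 -3 -9; 0 0 0 1]
det M = -9; M⁻¹ = [-1/3 0 0 1; 0 -1 0 -3; 0 0 -1/3 -3; 0 0 0 1]
M⁻¹ · (6, -2, -15)ᵀ = (-1, -1, 2)ᵀ

p = (-1, -1, 2)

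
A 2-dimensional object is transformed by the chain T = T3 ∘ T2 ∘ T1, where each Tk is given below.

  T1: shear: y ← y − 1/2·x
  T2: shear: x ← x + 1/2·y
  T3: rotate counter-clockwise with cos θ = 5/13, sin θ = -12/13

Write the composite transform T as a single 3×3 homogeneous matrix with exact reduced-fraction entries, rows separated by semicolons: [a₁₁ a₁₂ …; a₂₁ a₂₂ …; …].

T1 = [1 0 0; -1/2 1 0; 0 0 1]
T2·T1 = [3/4 1/2 0; -1/2 1 0; 0 0 1]
T3·…·T1 = [-9/52 29/26 0; -23/26 -1/13 0; 0 0 1]

T = [-9/52 29/26 0; -23/26 -1/13 0; 0 0 1]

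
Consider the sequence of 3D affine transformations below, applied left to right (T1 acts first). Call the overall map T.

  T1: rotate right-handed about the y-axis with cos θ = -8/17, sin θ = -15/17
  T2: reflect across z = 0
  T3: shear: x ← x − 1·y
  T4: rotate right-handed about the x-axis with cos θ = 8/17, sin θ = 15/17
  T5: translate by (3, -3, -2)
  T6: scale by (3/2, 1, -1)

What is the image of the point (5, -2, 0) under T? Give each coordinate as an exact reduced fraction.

T(p) = (135/34, -14/289, 1688/289)

T1 rotate right-handed about the y-axis with cos θ = -8/17, sin θ = -15/17: (5, -2, 0) → (-40/17, -2, 75/17)
T2 reflect across z = 0: (-40/17, -2, 75/17) → (-40/17, -2, -75/17)
T3 shear: x ← x − 1·y: (-40/17, -2, -75/17) → (-6/17, -2, -75/17)
T4 rotate right-handed about the x-axis with cos θ = 8/17, sin θ = 15/17: (-6/17, -2, -75/17) → (-6/17, 853/289, -1110/289)
T5 translate by (3, -3, -2): (-6/17, 853/289, -1110/289) → (45/17, -14/289, -1688/289)
T6 scale by (3/2, 1, -1): (45/17, -14/289, -1688/289) → (135/34, -14/289, 1688/289)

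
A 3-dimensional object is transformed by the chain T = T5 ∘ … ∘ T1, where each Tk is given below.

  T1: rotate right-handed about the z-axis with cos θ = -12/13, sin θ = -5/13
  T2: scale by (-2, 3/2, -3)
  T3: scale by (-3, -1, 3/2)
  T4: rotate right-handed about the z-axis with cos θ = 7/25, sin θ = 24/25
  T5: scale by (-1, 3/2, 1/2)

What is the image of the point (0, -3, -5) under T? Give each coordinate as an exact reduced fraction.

T1 rotate right-handed about the z-axis with cos θ = -12/13, sin θ = -5/13: (0, -3, -5) → (-15/13, 36/13, -5)
T2 scale by (-2, 3/2, -3): (-15/13, 36/13, -5) → (30/13, 54/13, 15)
T3 scale by (-3, -1, 3/2): (30/13, 54/13, 15) → (-90/13, -54/13, 45/2)
T4 rotate right-handed about the z-axis with cos θ = 7/25, sin θ = 24/25: (-90/13, -54/13, 45/2) → (666/325, -2538/325, 45/2)
T5 scale by (-1, 3/2, 1/2): (666/325, -2538/325, 45/2) → (-666/325, -3807/325, 45/4)

T(p) = (-666/325, -3807/325, 45/4)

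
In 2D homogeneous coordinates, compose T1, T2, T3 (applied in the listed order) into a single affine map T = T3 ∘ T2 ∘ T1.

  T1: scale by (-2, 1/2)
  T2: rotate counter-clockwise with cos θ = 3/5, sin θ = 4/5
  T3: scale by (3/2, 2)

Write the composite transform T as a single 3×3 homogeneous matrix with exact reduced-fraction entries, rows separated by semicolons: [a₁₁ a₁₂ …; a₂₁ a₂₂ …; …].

T = [-9/5 -3/5 0; -16/5 3/5 0; 0 0 1]

T1 = [-2 0 0; 0 1/2 0; 0 0 1]
T2·T1 = [-6/5 -2/5 0; -8/5 3/10 0; 0 0 1]
T3·…·T1 = [-9/5 -3/5 0; -16/5 3/5 0; 0 0 1]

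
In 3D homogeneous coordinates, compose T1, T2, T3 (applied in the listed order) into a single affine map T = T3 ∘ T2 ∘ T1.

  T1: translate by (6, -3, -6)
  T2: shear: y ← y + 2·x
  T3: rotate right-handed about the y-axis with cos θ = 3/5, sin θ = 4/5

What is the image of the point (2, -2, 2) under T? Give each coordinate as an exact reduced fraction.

T(p) = (8/5, 11, -44/5)

T1 translate by (6, -3, -6): (2, -2, 2) → (8, -5, -4)
T2 shear: y ← y + 2·x: (8, -5, -4) → (8, 11, -4)
T3 rotate right-handed about the y-axis with cos θ = 3/5, sin θ = 4/5: (8, 11, -4) → (8/5, 11, -44/5)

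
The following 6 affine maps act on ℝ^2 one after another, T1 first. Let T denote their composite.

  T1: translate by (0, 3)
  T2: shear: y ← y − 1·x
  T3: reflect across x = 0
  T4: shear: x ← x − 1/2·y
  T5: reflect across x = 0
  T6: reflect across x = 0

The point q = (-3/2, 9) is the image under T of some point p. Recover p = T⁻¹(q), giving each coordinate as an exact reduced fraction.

T1 = [1 0 0; 0 1 3; 0 0 1]
T2·T1 = [1 0 0; -1 1 3; 0 0 1]
T3·…·T1 = [-1 0 0; -1 1 3; 0 0 1]
T4·…·T1 = [-1/2 -1/2 -3/2; -1 1 3; 0 0 1]
T5·…·T1 = [1/2 1/2 3/2; -1 1 3; 0 0 1]
T6·…·T1 = [-1/2 -1/2 -3/2; -1 1 3; 0 0 1]
det M = -1; M⁻¹ = [-1 -1/2 0; -1 1/2 -3; 0 0 1]
M⁻¹ · (-3/2, 9)ᵀ = (-3, 3)ᵀ

p = (-3, 3)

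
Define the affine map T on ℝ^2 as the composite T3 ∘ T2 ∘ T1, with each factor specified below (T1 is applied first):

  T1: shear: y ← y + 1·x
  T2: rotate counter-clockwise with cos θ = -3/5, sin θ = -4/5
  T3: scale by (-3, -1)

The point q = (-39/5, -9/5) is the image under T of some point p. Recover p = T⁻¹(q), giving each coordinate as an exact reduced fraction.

p = (-3, 4)

T1 = [1 0 0; 1 1 0; 0 0 1]
T2·T1 = [1/5 4/5 0; -7/5 -3/5 0; 0 0 1]
T3·…·T1 = [-3/5 -12/5 0; 7/5 3/5 0; 0 0 1]
det M = 3; M⁻¹ = [1/5 4/5 0; -7/15 -1/5 0; 0 0 1]
M⁻¹ · (-39/5, -9/5)ᵀ = (-3, 4)ᵀ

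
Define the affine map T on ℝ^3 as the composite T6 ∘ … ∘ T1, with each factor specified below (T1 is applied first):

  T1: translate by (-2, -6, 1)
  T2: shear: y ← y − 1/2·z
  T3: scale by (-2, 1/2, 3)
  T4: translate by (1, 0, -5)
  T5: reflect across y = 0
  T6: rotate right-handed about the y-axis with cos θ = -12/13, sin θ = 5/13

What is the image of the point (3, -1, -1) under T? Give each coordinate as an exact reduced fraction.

T(p) = (-1, 7/2, 5)

T1 translate by (-2, -6, 1): (3, -1, -1) → (1, -7, 0)
T2 shear: y ← y − 1/2·z: (1, -7, 0) → (1, -7, 0)
T3 scale by (-2, 1/2, 3): (1, -7, 0) → (-2, -7/2, 0)
T4 translate by (1, 0, -5): (-2, -7/2, 0) → (-1, -7/2, -5)
T5 reflect across y = 0: (-1, -7/2, -5) → (-1, 7/2, -5)
T6 rotate right-handed about the y-axis with cos θ = -12/13, sin θ = 5/13: (-1, 7/2, -5) → (-1, 7/2, 5)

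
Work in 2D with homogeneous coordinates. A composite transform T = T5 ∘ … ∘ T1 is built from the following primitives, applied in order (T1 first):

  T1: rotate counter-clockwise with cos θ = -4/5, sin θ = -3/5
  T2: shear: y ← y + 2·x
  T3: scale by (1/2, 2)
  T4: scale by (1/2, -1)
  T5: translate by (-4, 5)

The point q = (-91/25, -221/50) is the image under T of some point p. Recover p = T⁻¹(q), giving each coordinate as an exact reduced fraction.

p = (-9/4, -3/5)

T1 = [-4/5 3/5 0; -3/5 -4/5 0; 0 0 1]
T2·T1 = [-4/5 3/5 0; -11/5 2/5 0; 0 0 1]
T3·…·T1 = [-2/5 3/10 0; -22/5 4/5 0; 0 0 1]
T4·…·T1 = [-1/5 3/20 0; 22/5 -4/5 0; 0 0 1]
T5·…·T1 = [-1/5 3/20 -4; 22/5 -4/5 5; 0 0 1]
det M = -1/2; M⁻¹ = [8/5 3/10 49/10; 44/5 2/5 166/5; 0 0 1]
M⁻¹ · (-91/25, -221/50)ᵀ = (-9/4, -3/5)ᵀ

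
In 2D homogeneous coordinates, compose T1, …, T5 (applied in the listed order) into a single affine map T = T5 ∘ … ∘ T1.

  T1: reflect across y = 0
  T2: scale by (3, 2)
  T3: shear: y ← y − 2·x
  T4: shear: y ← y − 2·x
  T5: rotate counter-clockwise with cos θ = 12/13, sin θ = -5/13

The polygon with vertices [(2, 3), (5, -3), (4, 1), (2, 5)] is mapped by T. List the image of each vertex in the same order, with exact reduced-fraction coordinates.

image vertices: (-6, -30), (-90/13, -723/13), (-106/13, -660/13), (-98/13, -438/13)

T1 reflect across y = 0: (2, 3) → (2, -3); (5, -3) → (5, 3); (4, 1) → (4, -1); (2, 5) → (2, -5)
T2 scale by (3, 2): (2, -3) → (6, -6); (5, 3) → (15, 6); (4, -1) → (12, -2); (2, -5) → (6, -10)
T3 shear: y ← y − 2·x: (6, -6) → (6, -18); (15, 6) → (15, -24); (12, -2) → (12, -26); (6, -10) → (6, -22)
T4 shear: y ← y − 2·x: (6, -18) → (6, -30); (15, -24) → (15, -54); (12, -26) → (12, -50); (6, -22) → (6, -34)
T5 rotate counter-clockwise with cos θ = 12/13, sin θ = -5/13: (6, -30) → (-6, -30); (15, -54) → (-90/13, -723/13); (12, -50) → (-106/13, -660/13); (6, -34) → (-98/13, -438/13)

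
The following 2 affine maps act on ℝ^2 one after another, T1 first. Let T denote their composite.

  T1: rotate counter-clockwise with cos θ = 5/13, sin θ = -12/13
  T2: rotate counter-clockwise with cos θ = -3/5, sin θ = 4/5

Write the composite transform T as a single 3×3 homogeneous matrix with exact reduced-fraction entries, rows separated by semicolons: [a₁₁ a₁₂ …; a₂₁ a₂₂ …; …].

T1 = [5/13 12/13 0; -12/13 5/13 0; 0 0 1]
T2·T1 = [33/65 -56/65 0; 56/65 33/65 0; 0 0 1]

T = [33/65 -56/65 0; 56/65 33/65 0; 0 0 1]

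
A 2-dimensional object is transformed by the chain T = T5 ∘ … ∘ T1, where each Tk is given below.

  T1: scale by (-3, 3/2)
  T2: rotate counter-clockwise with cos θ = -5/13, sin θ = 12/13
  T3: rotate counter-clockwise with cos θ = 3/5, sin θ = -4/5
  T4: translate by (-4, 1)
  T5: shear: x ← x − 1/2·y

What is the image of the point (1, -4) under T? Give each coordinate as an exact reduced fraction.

T1 scale by (-3, 3/2): (1, -4) → (-3, -6)
T2 rotate counter-clockwise with cos θ = -5/13, sin θ = 12/13: (-3, -6) → (87/13, -6/13)
T3 rotate counter-clockwise with cos θ = 3/5, sin θ = -4/5: (87/13, -6/13) → (237/65, -366/65)
T4 translate by (-4, 1): (237/65, -366/65) → (-23/65, -301/65)
T5 shear: x ← x − 1/2·y: (-23/65, -301/65) → (51/26, -301/65)

T(p) = (51/26, -301/65)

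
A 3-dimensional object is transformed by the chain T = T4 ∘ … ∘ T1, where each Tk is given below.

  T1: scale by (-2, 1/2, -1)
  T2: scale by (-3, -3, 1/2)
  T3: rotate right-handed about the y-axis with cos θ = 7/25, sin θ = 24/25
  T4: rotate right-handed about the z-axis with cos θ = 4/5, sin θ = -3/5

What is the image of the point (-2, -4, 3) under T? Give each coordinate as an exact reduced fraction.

T1 scale by (-2, 1/2, -1): (-2, -4, 3) → (4, -2, -3)
T2 scale by (-3, -3, 1/2): (4, -2, -3) → (-12, 6, -3/2)
T3 rotate right-handed about the y-axis with cos θ = 7/25, sin θ = 24/25: (-12, 6, -3/2) → (-24/5, 6, 111/10)
T4 rotate right-handed about the z-axis with cos θ = 4/5, sin θ = -3/5: (-24/5, 6, 111/10) → (-6/25, 192/25, 111/10)

T(p) = (-6/25, 192/25, 111/10)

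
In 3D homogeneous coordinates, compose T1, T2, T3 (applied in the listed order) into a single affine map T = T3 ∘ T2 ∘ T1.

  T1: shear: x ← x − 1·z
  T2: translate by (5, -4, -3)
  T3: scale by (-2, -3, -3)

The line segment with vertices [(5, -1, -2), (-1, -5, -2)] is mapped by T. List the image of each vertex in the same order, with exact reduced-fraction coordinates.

image vertices: (-24, 15, 15), (-12, 27, 15)

T1 shear: x ← x − 1·z: (5, -1, -2) → (7, -1, -2); (-1, -5, -2) → (1, -5, -2)
T2 translate by (5, -4, -3): (7, -1, -2) → (12, -5, -5); (1, -5, -2) → (6, -9, -5)
T3 scale by (-2, -3, -3): (12, -5, -5) → (-24, 15, 15); (6, -9, -5) → (-12, 27, 15)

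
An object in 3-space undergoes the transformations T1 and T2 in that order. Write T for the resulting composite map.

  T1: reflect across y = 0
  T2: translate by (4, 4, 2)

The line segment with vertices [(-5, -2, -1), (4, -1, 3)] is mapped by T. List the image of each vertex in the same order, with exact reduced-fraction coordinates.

T1 reflect across y = 0: (-5, -2, -1) → (-5, 2, -1); (4, -1, 3) → (4, 1, 3)
T2 translate by (4, 4, 2): (-5, 2, -1) → (-1, 6, 1); (4, 1, 3) → (8, 5, 5)

image vertices: (-1, 6, 1), (8, 5, 5)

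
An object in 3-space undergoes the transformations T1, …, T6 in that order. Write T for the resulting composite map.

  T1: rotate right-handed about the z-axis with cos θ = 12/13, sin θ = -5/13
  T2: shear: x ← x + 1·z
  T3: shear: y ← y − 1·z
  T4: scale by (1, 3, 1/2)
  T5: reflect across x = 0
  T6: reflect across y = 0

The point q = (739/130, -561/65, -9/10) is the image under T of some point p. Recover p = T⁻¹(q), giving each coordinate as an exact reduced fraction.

p = (-4, -1/2, -9/5)

T1 = [12/13 5/13 0 0; -5/13 12/13 0 0; 0 0 1 0; 0 0 0 1]
T2·T1 = [12/13 5/13 1 0; -5/13 12/13 0 0; 0 0 1 0; 0 0 0 1]
T3·…·T1 = [12/13 5/13 1 0; -5/13 12/13 -1 0; 0 0 1 0; 0 0 0 1]
T4·…·T1 = [12/13 5/13 1 0; -15/13 36/13 -3 0; 0 0 1/2 0; 0 0 0 1]
T5·…·T1 = [-12/13 -5/13 -1 0; -15/13 36/13 -3 0; 0 0 1/2 0; 0 0 0 1]
T6·…·T1 = [-12/13 -5/13 -1 0; 15/13 -36/13 3 0; 0 0 1/2 0; 0 0 0 1]
det M = 3/2; M⁻¹ = [-12/13 5/39 -34/13 0; -5/13 -4/13 14/13 0; 0 0 2 0; 0 0 0 1]
M⁻¹ · (739/130, -561/65, -9/10)ᵀ = (-4, -1/2, -9/5)ᵀ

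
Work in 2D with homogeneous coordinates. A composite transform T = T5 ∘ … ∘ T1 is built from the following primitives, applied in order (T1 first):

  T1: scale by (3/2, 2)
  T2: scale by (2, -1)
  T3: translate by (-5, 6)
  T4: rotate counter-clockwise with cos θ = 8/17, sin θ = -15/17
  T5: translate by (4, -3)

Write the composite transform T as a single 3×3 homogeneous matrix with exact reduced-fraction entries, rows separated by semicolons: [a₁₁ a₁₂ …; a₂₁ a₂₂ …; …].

T1 = [3/2 0 0; 0 2 0; 0 0 1]
T2·T1 = [3 0 0; 0 -2 0; 0 0 1]
T3·…·T1 = [3 0 -5; 0 -2 6; 0 0 1]
T4·…·T1 = [24/17 -30/17 50/17; -45/17 -16/17 123/17; 0 0 1]
T5·…·T1 = [24/17 -30/17 118/17; -45/17 -16/17 72/17; 0 0 1]

T = [24/17 -30/17 118/17; -45/17 -16/17 72/17; 0 0 1]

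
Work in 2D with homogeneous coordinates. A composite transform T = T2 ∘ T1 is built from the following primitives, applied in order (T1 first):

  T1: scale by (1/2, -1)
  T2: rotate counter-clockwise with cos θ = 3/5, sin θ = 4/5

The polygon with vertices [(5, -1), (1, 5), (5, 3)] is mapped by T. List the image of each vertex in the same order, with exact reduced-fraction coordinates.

T1 scale by (1/2, -1): (5, -1) → (5/2, 1); (1, 5) → (1/2, -5); (5, 3) → (5/2, -3)
T2 rotate counter-clockwise with cos θ = 3/5, sin θ = 4/5: (5/2, 1) → (7/10, 13/5); (1/2, -5) → (43/10, -13/5); (5/2, -3) → (39/10, 1/5)

image vertices: (7/10, 13/5), (43/10, -13/5), (39/10, 1/5)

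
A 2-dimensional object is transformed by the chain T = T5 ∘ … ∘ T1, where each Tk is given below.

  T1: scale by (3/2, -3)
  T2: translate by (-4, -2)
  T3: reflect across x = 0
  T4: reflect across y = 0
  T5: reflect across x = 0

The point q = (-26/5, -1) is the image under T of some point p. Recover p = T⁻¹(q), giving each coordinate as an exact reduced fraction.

T1 = [3/2 0 0; 0 -3 0; 0 0 1]
T2·T1 = [3/2 0 -4; 0 -3 -2; 0 0 1]
T3·…·T1 = [-3/2 0 4; 0 -3 -2; 0 0 1]
T4·…·T1 = [-3/2 0 4; 0 3 2; 0 0 1]
T5·…·T1 = [3/2 0 -4; 0 3 2; 0 0 1]
det M = 9/2; M⁻¹ = [2/3 0 8/3; 0 1/3 -2/3; 0 0 1]
M⁻¹ · (-26/5, -1)ᵀ = (-4/5, -1)ᵀ

p = (-4/5, -1)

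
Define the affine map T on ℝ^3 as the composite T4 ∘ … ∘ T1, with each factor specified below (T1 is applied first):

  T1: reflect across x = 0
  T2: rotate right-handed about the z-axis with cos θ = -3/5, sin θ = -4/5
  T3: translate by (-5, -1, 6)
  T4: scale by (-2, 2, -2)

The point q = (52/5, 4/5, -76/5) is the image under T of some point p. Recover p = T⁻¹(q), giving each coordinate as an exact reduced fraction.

p = (1, -1, 8/5)

T1 = [-1 0 0 0; 0 1 0 0; 0 0 1 0; 0 0 0 1]
T2·T1 = [3/5 4/5 0 0; 4/5 -3/5 0 0; 0 0 1 0; 0 0 0 1]
T3·…·T1 = [3/5 4/5 0 -5; 4/5 -3/5 0 -1; 0 0 1 6; 0 0 0 1]
T4·…·T1 = [-6/5 -8/5 0 10; 8/5 -6/5 0 -2; 0 0 -2 -12; 0 0 0 1]
det M = -8; M⁻¹ = [-3/10 2/5 0 19/5; -2/5 -3/10 0 17/5; 0 0 -1/2 -6; 0 0 0 1]
M⁻¹ · (52/5, 4/5, -76/5)ᵀ = (1, -1, 8/5)ᵀ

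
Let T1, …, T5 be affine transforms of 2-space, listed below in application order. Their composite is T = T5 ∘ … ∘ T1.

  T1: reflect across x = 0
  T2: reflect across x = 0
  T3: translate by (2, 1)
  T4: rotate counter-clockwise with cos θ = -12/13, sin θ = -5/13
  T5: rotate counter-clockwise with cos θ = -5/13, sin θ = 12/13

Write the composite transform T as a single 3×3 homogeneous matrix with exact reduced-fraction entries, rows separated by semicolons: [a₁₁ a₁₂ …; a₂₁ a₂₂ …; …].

T = [120/169 119/169 359/169; -119/169 120/169 -118/169; 0 0 1]

T1 = [-1 0 0; 0 1 0; 0 0 1]
T2·T1 = [1 0 0; 0 1 0; 0 0 1]
T3·…·T1 = [1 0 2; 0 1 1; 0 0 1]
T4·…·T1 = [-12/13 5/13 -19/13; -5/13 -12/13 -22/13; 0 0 1]
T5·…·T1 = [120/169 119/169 359/169; -119/169 120/169 -118/169; 0 0 1]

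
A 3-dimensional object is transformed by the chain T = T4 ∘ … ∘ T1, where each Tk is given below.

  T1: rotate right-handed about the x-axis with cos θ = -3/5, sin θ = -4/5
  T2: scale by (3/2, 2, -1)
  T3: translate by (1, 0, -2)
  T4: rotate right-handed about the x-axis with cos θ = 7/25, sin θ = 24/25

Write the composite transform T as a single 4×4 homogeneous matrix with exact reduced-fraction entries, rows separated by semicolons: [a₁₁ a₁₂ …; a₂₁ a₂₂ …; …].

T1 = [1 0 0 0; 0 -3/5 4/5 0; 0 -4/5 -3/5 0; 0 0 0 1]
T2·T1 = [3/2 0 0 0; 0 -6/5 8/5 0; 0 4/5 3/5 0; 0 0 0 1]
T3·…·T1 = [3/2 0 0 1; 0 -6/5 8/5 0; 0 4/5 3/5 -2; 0 0 0 1]
T4·…·T1 = [3/2 0 0 1; 0 -138/125 -16/125 48/25; 0 -116/125 213/125 -14/25; 0 0 0 1]

T = [3/2 0 0 1; 0 -138/125 -16/125 48/25; 0 -116/125 213/125 -14/25; 0 0 0 1]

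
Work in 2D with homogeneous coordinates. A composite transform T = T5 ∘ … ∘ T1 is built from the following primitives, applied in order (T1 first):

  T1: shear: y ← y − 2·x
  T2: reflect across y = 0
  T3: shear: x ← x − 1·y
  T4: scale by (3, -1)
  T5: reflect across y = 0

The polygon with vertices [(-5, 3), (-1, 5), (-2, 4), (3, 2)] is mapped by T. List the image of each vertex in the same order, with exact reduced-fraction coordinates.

image vertices: (24, -13), (18, -7), (18, -8), (-3, 4)

T1 shear: y ← y − 2·x: (-5, 3) → (-5, 13); (-1, 5) → (-1, 7); (-2, 4) → (-2, 8); (3, 2) → (3, -4)
T2 reflect across y = 0: (-5, 13) → (-5, -13); (-1, 7) → (-1, -7); (-2, 8) → (-2, -8); (3, -4) → (3, 4)
T3 shear: x ← x − 1·y: (-5, -13) → (8, -13); (-1, -7) → (6, -7); (-2, -8) → (6, -8); (3, 4) → (-1, 4)
T4 scale by (3, -1): (8, -13) → (24, 13); (6, -7) → (18, 7); (6, -8) → (18, 8); (-1, 4) → (-3, -4)
T5 reflect across y = 0: (24, 13) → (24, -13); (18, 7) → (18, -7); (18, 8) → (18, -8); (-3, -4) → (-3, 4)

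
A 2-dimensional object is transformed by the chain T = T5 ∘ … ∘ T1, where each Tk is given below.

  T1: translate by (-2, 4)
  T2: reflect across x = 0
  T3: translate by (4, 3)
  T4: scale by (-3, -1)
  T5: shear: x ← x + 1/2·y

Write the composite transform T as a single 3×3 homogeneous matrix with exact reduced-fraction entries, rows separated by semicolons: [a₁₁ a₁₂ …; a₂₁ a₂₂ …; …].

T1 = [1 0 -2; 0 1 4; 0 0 1]
T2·T1 = [-1 0 2; 0 1 4; 0 0 1]
T3·…·T1 = [-1 0 6; 0 1 7; 0 0 1]
T4·…·T1 = [3 0 -18; 0 -1 -7; 0 0 1]
T5·…·T1 = [3 -1/2 -43/2; 0 -1 -7; 0 0 1]

T = [3 -1/2 -43/2; 0 -1 -7; 0 0 1]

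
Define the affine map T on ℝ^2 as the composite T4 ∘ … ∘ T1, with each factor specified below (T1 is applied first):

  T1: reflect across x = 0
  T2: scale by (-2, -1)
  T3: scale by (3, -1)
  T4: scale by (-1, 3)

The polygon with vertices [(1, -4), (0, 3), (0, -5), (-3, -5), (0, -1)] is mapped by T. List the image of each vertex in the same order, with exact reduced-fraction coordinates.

image vertices: (-6, -12), (0, 9), (0, -15), (18, -15), (0, -3)

T1 reflect across x = 0: (1, -4) → (-1, -4); (0, 3) → (0, 3); (0, -5) → (0, -5); (-3, -5) → (3, -5); (0, -1) → (0, -1)
T2 scale by (-2, -1): (-1, -4) → (2, 4); (0, 3) → (0, -3); (0, -5) → (0, 5); (3, -5) → (-6, 5); (0, -1) → (0, 1)
T3 scale by (3, -1): (2, 4) → (6, -4); (0, -3) → (0, 3); (0, 5) → (0, -5); (-6, 5) → (-18, -5); (0, 1) → (0, -1)
T4 scale by (-1, 3): (6, -4) → (-6, -12); (0, 3) → (0, 9); (0, -5) → (0, -15); (-18, -5) → (18, -15); (0, -1) → (0, -3)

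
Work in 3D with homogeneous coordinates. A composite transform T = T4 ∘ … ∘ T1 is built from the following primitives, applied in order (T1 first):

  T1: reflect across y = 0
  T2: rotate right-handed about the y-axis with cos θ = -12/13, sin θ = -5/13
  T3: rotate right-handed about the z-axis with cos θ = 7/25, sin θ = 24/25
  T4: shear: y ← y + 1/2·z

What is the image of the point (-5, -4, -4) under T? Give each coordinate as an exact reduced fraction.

T(p) = (-688/325, 5143/650, 23/13)

T1 reflect across y = 0: (-5, -4, -4) → (-5, 4, -4)
T2 rotate right-handed about the y-axis with cos θ = -12/13, sin θ = -5/13: (-5, 4, -4) → (80/13, 4, 23/13)
T3 rotate right-handed about the z-axis with cos θ = 7/25, sin θ = 24/25: (80/13, 4, 23/13) → (-688/325, 2284/325, 23/13)
T4 shear: y ← y + 1/2·z: (-688/325, 2284/325, 23/13) → (-688/325, 5143/650, 23/13)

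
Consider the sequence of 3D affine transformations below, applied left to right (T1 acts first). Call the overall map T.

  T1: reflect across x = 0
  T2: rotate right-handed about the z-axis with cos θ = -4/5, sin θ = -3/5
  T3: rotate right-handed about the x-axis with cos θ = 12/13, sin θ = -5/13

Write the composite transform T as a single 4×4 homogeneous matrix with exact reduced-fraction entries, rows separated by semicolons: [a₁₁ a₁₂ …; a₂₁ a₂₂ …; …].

T1 = [-1 0 0 0; 0 1 0 0; 0 0 1 0; 0 0 0 1]
T2·T1 = [4/5 3/5 0 0; 3/5 -4/5 0 0; 0 0 1 0; 0 0 0 1]
T3·…·T1 = [4/5 3/5 0 0; 36/65 -48/65 5/13 0; -3/13 4/13 12/13 0; 0 0 0 1]

T = [4/5 3/5 0 0; 36/65 -48/65 5/13 0; -3/13 4/13 12/13 0; 0 0 0 1]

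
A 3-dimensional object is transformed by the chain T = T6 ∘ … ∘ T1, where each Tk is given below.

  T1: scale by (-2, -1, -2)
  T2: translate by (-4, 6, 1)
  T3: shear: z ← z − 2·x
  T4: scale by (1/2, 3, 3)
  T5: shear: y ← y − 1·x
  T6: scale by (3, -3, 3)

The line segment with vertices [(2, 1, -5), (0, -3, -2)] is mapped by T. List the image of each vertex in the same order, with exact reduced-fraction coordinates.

T1 scale by (-2, -1, -2): (2, 1, -5) → (-4, -1, 10); (0, -3, -2) → (0, 3, 4)
T2 translate by (-4, 6, 1): (-4, -1, 10) → (-8, 5, 11); (0, 3, 4) → (-4, 9, 5)
T3 shear: z ← z − 2·x: (-8, 5, 11) → (-8, 5, 27); (-4, 9, 5) → (-4, 9, 13)
T4 scale by (1/2, 3, 3): (-8, 5, 27) → (-4, 15, 81); (-4, 9, 13) → (-2, 27, 39)
T5 shear: y ← y − 1·x: (-4, 15, 81) → (-4, 19, 81); (-2, 27, 39) → (-2, 29, 39)
T6 scale by (3, -3, 3): (-4, 19, 81) → (-12, -57, 243); (-2, 29, 39) → (-6, -87, 117)

image vertices: (-12, -57, 243), (-6, -87, 117)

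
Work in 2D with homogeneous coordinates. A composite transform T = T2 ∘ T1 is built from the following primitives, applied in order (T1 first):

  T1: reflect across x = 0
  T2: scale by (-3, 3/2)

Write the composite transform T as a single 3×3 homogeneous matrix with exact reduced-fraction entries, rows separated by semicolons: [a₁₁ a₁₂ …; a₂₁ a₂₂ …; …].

T1 = [-1 0 0; 0 1 0; 0 0 1]
T2·T1 = [3 0 0; 0 3/2 0; 0 0 1]

T = [3 0 0; 0 3/2 0; 0 0 1]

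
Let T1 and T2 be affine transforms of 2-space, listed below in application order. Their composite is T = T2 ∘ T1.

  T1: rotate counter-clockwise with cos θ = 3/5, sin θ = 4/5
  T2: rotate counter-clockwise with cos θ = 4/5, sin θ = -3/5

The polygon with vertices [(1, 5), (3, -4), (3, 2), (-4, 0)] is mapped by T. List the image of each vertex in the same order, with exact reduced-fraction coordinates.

image vertices: (-11/25, 127/25), (4, -3), (58/25, 69/25), (-96/25, -28/25)

T1 rotate counter-clockwise with cos θ = 3/5, sin θ = 4/5: (1, 5) → (-17/5, 19/5); (3, -4) → (5, 0); (3, 2) → (1/5, 18/5); (-4, 0) → (-12/5, -16/5)
T2 rotate counter-clockwise with cos θ = 4/5, sin θ = -3/5: (-17/5, 19/5) → (-11/25, 127/25); (5, 0) → (4, -3); (1/5, 18/5) → (58/25, 69/25); (-12/5, -16/5) → (-96/25, -28/25)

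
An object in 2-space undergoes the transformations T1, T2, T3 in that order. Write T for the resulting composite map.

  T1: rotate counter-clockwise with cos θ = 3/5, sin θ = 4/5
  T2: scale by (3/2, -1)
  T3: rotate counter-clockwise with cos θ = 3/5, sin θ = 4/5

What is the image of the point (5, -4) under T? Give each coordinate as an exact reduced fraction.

T1 rotate counter-clockwise with cos θ = 3/5, sin θ = 4/5: (5, -4) → (31/5, 8/5)
T2 scale by (3/2, -1): (31/5, 8/5) → (93/10, -8/5)
T3 rotate counter-clockwise with cos θ = 3/5, sin θ = 4/5: (93/10, -8/5) → (343/50, 162/25)

T(p) = (343/50, 162/25)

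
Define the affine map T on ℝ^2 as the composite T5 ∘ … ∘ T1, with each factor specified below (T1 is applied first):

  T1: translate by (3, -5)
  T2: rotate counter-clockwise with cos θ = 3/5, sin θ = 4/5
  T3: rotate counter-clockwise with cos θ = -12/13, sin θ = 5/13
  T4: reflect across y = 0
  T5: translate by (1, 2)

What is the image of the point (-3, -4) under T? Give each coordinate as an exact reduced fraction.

T(p) = (-232/65, -374/65)

T1 translate by (3, -5): (-3, -4) → (0, -9)
T2 rotate counter-clockwise with cos θ = 3/5, sin θ = 4/5: (0, -9) → (36/5, -27/5)
T3 rotate counter-clockwise with cos θ = -12/13, sin θ = 5/13: (36/5, -27/5) → (-297/65, 504/65)
T4 reflect across y = 0: (-297/65, 504/65) → (-297/65, -504/65)
T5 translate by (1, 2): (-297/65, -504/65) → (-232/65, -374/65)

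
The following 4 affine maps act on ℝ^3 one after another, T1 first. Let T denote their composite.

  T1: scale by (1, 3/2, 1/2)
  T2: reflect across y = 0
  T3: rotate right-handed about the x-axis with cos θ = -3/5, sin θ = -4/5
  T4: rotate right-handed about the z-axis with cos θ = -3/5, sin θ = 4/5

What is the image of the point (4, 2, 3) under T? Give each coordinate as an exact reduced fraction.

T(p) = (-24/5, 7/5, 3/2)

T1 scale by (1, 3/2, 1/2): (4, 2, 3) → (4, 3, 3/2)
T2 reflect across y = 0: (4, 3, 3/2) → (4, -3, 3/2)
T3 rotate right-handed about the x-axis with cos θ = -3/5, sin θ = -4/5: (4, -3, 3/2) → (4, 3, 3/2)
T4 rotate right-handed about the z-axis with cos θ = -3/5, sin θ = 4/5: (4, 3, 3/2) → (-24/5, 7/5, 3/2)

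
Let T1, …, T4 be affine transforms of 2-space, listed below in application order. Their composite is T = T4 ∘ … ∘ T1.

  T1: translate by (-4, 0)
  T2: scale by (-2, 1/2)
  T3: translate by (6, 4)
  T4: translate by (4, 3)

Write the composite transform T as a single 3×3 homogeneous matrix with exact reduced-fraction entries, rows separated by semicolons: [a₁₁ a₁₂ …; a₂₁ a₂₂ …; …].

T1 = [1 0 -4; 0 1 0; 0 0 1]
T2·T1 = [-2 0 8; 0 1/2 0; 0 0 1]
T3·…·T1 = [-2 0 14; 0 1/2 4; 0 0 1]
T4·…·T1 = [-2 0 18; 0 1/2 7; 0 0 1]

T = [-2 0 18; 0 1/2 7; 0 0 1]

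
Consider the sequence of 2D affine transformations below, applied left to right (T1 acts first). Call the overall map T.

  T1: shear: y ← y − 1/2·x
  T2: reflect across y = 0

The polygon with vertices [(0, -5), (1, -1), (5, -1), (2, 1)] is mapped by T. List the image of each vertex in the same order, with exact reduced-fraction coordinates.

image vertices: (0, 5), (1, 3/2), (5, 7/2), (2, 0)

T1 shear: y ← y − 1/2·x: (0, -5) → (0, -5); (1, -1) → (1, -3/2); (5, -1) → (5, -7/2); (2, 1) → (2, 0)
T2 reflect across y = 0: (0, -5) → (0, 5); (1, -3/2) → (1, 3/2); (5, -7/2) → (5, 7/2); (2, 0) → (2, 0)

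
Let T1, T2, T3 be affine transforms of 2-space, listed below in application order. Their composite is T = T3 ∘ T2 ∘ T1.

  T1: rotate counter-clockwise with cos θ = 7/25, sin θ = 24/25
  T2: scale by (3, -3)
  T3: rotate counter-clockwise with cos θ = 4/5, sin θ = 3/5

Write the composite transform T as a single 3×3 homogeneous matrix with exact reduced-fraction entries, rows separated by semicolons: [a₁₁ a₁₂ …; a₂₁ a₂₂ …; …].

T1 = [7/25 -24/25 0; 24/25 7/25 0; 0 0 1]
T2·T1 = [21/25 -72/25 0; -72/25 -21/25 0; 0 0 1]
T3·…·T1 = [12/5 -9/5 0; -9/5 -12/5 0; 0 0 1]

T = [12/5 -9/5 0; -9/5 -12/5 0; 0 0 1]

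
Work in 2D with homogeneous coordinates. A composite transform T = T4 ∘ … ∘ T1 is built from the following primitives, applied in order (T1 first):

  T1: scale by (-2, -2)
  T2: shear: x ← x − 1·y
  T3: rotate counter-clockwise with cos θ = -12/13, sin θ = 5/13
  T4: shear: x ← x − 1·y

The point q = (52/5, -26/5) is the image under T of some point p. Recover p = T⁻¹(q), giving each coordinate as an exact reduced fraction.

p = (2, -7/5)

T1 = [-2 0 0; 0 -2 0; 0 0 1]
T2·T1 = [-2 2 0; 0 -2 0; 0 0 1]
T3·…·T1 = [24/13 -14/13 0; -10/13 34/13 0; 0 0 1]
T4·…·T1 = [34/13 -48/13 0; -10/13 34/13 0; 0 0 1]
det M = 4; M⁻¹ = [17/26 12/13 0; 5/26 17/26 0; 0 0 1]
M⁻¹ · (52/5, -26/5)ᵀ = (2, -7/5)ᵀ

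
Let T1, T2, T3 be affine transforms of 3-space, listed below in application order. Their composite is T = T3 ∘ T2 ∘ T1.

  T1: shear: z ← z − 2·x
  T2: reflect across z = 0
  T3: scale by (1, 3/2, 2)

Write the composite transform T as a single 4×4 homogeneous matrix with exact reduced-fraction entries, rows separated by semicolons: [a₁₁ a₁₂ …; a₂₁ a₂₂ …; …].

T = [1 0 0 0; 0 3/2 0 0; 4 0 -2 0; 0 0 0 1]

T1 = [1 0 0 0; 0 1 0 0; -2 0 1 0; 0 0 0 1]
T2·T1 = [1 0 0 0; 0 1 0 0; 2 0 -1 0; 0 0 0 1]
T3·…·T1 = [1 0 0 0; 0 3/2 0 0; 4 0 -2 0; 0 0 0 1]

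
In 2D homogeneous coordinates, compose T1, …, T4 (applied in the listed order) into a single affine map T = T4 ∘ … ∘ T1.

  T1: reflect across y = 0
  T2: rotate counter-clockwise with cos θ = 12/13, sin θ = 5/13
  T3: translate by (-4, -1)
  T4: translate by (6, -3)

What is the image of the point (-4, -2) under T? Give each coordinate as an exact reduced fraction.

T1 reflect across y = 0: (-4, -2) → (-4, 2)
T2 rotate counter-clockwise with cos θ = 12/13, sin θ = 5/13: (-4, 2) → (-58/13, 4/13)
T3 translate by (-4, -1): (-58/13, 4/13) → (-110/13, -9/13)
T4 translate by (6, -3): (-110/13, -9/13) → (-32/13, -48/13)

T(p) = (-32/13, -48/13)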